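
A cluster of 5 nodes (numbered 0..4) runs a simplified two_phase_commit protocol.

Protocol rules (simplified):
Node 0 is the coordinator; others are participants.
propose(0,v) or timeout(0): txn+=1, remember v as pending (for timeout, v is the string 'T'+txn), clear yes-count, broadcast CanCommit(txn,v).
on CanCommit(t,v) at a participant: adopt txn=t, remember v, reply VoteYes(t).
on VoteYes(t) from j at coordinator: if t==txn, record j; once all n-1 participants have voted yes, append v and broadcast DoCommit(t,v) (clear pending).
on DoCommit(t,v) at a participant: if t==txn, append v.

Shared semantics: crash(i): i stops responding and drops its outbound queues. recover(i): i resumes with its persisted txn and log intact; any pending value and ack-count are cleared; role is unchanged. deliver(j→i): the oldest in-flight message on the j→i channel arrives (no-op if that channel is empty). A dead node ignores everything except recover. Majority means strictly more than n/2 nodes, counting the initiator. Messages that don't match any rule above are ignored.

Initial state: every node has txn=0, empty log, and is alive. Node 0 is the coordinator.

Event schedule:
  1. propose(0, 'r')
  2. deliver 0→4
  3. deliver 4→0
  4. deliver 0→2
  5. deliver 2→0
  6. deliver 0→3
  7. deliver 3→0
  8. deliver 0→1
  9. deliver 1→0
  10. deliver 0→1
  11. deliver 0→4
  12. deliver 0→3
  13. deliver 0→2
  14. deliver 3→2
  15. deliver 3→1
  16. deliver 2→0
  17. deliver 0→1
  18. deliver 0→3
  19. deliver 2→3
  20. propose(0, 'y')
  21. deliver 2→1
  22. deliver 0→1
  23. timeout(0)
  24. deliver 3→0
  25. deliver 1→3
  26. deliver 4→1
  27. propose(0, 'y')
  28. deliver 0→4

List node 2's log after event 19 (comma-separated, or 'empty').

step 1 propose(0,'r'): 0={coor,t=1,log=-}
step 2 deliver 0→4: 4={part,t=1,log=-}
step 3 deliver 4→0: —
step 4 deliver 0→2: 2={part,t=1,log=-}
step 5 deliver 2→0: —
step 6 deliver 0→3: 3={part,t=1,log=-}
step 7 deliver 3→0: —
step 8 deliver 0→1: 1={part,t=1,log=-}
step 9 deliver 1→0: 0={coor,t=1,log=r}
step 10 deliver 0→1: 1={part,t=1,log=r}
step 11 deliver 0→4: 4={part,t=1,log=r}
step 12 deliver 0→3: 3={part,t=1,log=r}
step 13 deliver 0→2: 2={part,t=1,log=r}
step 14 deliver 3→2: —
step 15 deliver 3→1: —
step 16 deliver 2→0: —
step 17 deliver 0→1: —
step 18 deliver 0→3: —
step 19 deliver 2→3: —

r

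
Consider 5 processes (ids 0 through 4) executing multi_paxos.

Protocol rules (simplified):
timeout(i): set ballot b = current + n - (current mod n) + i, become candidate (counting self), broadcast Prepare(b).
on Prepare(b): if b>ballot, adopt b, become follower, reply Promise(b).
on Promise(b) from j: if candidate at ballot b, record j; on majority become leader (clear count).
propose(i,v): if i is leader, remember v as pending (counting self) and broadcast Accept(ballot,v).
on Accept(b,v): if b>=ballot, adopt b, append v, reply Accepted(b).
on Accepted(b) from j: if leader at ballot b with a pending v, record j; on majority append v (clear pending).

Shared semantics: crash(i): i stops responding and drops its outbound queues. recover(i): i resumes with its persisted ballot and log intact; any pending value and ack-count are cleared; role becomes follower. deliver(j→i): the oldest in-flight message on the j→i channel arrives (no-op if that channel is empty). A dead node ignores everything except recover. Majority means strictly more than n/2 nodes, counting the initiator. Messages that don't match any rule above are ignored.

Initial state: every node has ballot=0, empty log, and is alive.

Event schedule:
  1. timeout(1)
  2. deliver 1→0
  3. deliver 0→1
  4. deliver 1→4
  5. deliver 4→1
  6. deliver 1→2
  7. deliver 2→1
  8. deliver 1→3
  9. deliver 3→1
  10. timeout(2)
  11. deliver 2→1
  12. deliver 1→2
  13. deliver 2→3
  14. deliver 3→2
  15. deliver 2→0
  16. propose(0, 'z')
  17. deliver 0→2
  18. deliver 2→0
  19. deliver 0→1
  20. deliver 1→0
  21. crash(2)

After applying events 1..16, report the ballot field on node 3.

12

[1] timeout(1) → N1(cand b6 [-])
[2] deliver 1→0 → N0(foll b6 [-])
[3] deliver 0→1 → ∅
[4] deliver 1→4 → N4(foll b6 [-])
[5] deliver 4→1 → N1(lead b6 [-])
[6] deliver 1→2 → N2(foll b6 [-])
[7] deliver 2→1 → ∅
[8] deliver 1→3 → N3(foll b6 [-])
[9] deliver 3→1 → ∅
[10] timeout(2) → N2(cand b12 [-])
[11] deliver 2→1 → N1(foll b12 [-])
[12] deliver 1→2 → ∅
[13] deliver 2→3 → N3(foll b12 [-])
[14] deliver 3→2 → N2(lead b12 [-])
[15] deliver 2→0 → N0(foll b12 [-])
[16] propose(0,'z') → ∅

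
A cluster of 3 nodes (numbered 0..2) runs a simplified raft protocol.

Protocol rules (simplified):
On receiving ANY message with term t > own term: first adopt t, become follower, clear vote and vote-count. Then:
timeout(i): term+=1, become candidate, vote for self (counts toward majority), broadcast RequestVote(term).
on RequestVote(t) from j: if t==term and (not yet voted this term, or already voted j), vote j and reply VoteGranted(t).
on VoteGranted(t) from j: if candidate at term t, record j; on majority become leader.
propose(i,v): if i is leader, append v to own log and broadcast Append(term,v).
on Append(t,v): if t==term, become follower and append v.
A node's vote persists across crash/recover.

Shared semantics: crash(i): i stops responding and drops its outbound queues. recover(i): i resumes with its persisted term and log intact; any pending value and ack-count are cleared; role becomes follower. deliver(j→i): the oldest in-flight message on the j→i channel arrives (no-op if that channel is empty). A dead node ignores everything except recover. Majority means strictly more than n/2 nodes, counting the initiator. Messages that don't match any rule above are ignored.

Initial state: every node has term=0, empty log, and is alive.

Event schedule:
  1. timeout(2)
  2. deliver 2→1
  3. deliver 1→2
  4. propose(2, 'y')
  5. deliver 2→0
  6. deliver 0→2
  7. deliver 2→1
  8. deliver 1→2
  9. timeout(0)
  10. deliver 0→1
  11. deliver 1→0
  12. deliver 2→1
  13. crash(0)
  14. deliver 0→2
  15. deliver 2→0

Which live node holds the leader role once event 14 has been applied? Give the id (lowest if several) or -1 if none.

2

[1] timeout(2) → N2(cand t1 [-])
[2] deliver 2→1 → N1(foll t1 [-])
[3] deliver 1→2 → N2(lead t1 [-])
[4] propose(2,'y') → N2(lead t1 [y])
[5] deliver 2→0 → N0(foll t1 [-])
[6] deliver 0→2 → ∅
[7] deliver 2→1 → N1(foll t1 [y])
[8] deliver 1→2 → ∅
[9] timeout(0) → N0(cand t2 [-])
[10] deliver 0→1 → N1(foll t2 [y])
[11] deliver 1→0 → N0(lead t2 [-])
[12] deliver 2→1 → ∅
[13] crash(0) → N0(✗lead t2 [-])
[14] deliver 0→2 → ∅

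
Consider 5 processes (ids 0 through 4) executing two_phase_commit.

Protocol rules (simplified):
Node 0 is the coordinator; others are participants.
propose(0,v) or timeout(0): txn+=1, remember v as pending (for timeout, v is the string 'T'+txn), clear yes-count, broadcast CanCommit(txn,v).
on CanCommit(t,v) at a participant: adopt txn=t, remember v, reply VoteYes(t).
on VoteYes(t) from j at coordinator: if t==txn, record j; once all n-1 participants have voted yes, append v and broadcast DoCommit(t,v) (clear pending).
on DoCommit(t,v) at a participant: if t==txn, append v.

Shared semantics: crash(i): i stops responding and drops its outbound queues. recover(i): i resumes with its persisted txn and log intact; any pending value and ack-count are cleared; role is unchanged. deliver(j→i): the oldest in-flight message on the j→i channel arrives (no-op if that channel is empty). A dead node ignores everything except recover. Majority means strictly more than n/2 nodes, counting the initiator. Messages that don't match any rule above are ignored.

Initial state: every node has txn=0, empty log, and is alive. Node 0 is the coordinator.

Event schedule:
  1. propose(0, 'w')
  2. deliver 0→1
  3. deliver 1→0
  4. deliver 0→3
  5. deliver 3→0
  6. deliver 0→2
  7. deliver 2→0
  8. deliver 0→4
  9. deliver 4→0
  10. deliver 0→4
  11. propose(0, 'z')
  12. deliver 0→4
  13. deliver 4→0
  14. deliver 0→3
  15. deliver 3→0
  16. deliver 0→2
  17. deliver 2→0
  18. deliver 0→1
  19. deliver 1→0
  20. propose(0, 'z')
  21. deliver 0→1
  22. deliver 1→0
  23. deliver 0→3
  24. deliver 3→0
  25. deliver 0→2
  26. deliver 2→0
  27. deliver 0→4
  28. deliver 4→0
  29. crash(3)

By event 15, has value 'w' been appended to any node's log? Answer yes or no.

yes

e1 propose(0,'w'): 0[coor,t=1,-]
e2 deliver 0→1: 1[part,t=1,-]
e3 deliver 1→0: ·
e4 deliver 0→3: 3[part,t=1,-]
e5 deliver 3→0: ·
e6 deliver 0→2: 2[part,t=1,-]
e7 deliver 2→0: ·
e8 deliver 0→4: 4[part,t=1,-]
e9 deliver 4→0: 0[coor,t=1,w]
e10 deliver 0→4: 4[part,t=1,w]
e11 propose(0,'z'): 0[coor,t=2,w]
e12 deliver 0→4: 4[part,t=2,w]
e13 deliver 4→0: ·
e14 deliver 0→3: 3[part,t=1,w]
e15 deliver 3→0: ·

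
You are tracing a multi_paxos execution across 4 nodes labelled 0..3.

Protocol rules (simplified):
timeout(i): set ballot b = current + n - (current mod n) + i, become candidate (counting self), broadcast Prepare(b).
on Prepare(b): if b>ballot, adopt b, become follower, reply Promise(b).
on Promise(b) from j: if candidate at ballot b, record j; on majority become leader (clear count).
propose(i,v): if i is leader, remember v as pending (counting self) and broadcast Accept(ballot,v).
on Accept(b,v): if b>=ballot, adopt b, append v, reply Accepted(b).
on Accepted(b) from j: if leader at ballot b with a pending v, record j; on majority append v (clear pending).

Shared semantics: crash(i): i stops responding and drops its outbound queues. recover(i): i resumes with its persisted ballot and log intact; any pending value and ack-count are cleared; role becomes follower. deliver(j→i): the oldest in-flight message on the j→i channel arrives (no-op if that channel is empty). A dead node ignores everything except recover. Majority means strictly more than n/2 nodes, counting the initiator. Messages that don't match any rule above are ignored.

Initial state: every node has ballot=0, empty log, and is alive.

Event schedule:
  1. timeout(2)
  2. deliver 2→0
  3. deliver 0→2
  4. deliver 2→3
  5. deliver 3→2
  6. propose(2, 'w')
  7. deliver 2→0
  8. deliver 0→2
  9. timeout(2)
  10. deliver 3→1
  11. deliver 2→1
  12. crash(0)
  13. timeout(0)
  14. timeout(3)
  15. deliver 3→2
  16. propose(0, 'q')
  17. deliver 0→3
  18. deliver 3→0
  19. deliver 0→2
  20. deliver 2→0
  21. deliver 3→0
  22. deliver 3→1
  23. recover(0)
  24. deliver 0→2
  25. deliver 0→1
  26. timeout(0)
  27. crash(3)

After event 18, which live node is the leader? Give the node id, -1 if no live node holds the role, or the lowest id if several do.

e1 timeout(2): 2[cand,b=6,-]
e2 deliver 2→0: 0[foll,b=6,-]
e3 deliver 0→2: ·
e4 deliver 2→3: 3[foll,b=6,-]
e5 deliver 3→2: 2[lead,b=6,-]
e6 propose(2,'w'): ·
e7 deliver 2→0: 0[foll,b=6,w]
e8 deliver 0→2: ·
e9 timeout(2): 2[cand,b=10,-]
e10 deliver 3→1: ·
e11 deliver 2→1: 1[foll,b=6,-]
e12 crash(0): 0[✗foll,b=6,w]
e13 timeout(0): ·
e14 timeout(3): 3[cand,b=11,-]
e15 deliver 3→2: 2[foll,b=11,-]
e16 propose(0,'q'): ·
e17 deliver 0→3: ·
e18 deliver 3→0: ·

-1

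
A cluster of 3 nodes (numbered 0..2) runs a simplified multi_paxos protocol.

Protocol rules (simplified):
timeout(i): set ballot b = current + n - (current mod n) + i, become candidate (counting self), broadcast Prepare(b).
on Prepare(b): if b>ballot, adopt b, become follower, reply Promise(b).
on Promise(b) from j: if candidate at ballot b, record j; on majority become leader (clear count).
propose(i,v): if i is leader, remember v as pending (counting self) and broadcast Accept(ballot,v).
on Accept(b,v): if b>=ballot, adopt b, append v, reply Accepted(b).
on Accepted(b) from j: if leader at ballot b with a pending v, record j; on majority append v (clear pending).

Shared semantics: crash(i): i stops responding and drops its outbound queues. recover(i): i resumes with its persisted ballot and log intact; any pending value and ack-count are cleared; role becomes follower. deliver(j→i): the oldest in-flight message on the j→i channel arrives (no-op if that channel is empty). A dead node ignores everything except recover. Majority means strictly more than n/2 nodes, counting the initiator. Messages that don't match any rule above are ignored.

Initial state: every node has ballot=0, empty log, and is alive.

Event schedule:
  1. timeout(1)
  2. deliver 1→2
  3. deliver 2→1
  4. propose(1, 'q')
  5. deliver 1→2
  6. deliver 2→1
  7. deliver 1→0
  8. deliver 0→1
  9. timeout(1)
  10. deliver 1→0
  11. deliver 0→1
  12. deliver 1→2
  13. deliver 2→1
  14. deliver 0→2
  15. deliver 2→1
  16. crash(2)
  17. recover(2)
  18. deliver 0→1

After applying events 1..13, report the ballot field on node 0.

after 1 — timeout(1): n1:cand/b4/[-]
after 2 — deliver 1→2: n2:foll/b4/[-]
after 3 — deliver 2→1: n1:lead/b4/[-]
after 4 — propose(1,'q'): ·
after 5 — deliver 1→2: n2:foll/b4/[q]
after 6 — deliver 2→1: n1:lead/b4/[q]
after 7 — deliver 1→0: n0:foll/b4/[-]
after 8 — deliver 0→1: ·
after 9 — timeout(1): n1:cand/b7/[q]
after 10 — deliver 1→0: n0:foll/b4/[q]
after 11 — deliver 0→1: ·
after 12 — deliver 1→2: n2:foll/b7/[q]
after 13 — deliver 2→1: n1:lead/b7/[q]

4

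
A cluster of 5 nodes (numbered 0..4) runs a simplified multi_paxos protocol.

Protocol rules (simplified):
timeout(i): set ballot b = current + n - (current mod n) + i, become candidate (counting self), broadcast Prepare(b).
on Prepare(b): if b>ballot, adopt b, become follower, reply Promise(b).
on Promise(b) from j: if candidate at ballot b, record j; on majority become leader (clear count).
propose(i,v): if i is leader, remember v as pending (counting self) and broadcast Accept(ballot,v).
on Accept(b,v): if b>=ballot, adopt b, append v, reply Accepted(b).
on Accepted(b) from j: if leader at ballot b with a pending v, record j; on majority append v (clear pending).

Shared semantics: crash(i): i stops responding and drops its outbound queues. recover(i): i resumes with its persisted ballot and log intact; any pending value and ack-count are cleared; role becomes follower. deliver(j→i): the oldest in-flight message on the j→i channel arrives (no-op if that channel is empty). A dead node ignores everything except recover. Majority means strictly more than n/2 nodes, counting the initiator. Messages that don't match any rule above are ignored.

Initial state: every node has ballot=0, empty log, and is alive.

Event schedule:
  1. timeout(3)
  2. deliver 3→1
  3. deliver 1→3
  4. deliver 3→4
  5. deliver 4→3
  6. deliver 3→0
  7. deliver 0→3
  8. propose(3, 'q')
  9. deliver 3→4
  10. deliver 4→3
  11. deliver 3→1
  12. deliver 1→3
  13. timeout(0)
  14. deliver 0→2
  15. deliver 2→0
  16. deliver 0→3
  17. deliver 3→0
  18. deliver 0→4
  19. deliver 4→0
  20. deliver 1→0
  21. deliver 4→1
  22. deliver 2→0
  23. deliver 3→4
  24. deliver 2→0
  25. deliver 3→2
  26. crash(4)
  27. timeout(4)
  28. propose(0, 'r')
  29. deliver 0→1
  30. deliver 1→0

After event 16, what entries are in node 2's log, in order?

empty

1. timeout(3):  <3:cand b8 ->
2. deliver 3→1:  <1:foll b8 ->
3. deliver 1→3:  nop
4. deliver 3→4:  <4:foll b8 ->
5. deliver 4→3:  <3:lead b8 ->
6. deliver 3→0:  <0:foll b8 ->
7. deliver 0→3:  nop
8. propose(3,'q'):  nop
9. deliver 3→4:  <4:foll b8 q>
10. deliver 4→3:  nop
11. deliver 3→1:  <1:foll b8 q>
12. deliver 1→3:  <3:lead b8 q>
13. timeout(0):  <0:cand b10 ->
14. deliver 0→2:  <2:foll b10 ->
15. deliver 2→0:  nop
16. deliver 0→3:  <3:foll b10 q>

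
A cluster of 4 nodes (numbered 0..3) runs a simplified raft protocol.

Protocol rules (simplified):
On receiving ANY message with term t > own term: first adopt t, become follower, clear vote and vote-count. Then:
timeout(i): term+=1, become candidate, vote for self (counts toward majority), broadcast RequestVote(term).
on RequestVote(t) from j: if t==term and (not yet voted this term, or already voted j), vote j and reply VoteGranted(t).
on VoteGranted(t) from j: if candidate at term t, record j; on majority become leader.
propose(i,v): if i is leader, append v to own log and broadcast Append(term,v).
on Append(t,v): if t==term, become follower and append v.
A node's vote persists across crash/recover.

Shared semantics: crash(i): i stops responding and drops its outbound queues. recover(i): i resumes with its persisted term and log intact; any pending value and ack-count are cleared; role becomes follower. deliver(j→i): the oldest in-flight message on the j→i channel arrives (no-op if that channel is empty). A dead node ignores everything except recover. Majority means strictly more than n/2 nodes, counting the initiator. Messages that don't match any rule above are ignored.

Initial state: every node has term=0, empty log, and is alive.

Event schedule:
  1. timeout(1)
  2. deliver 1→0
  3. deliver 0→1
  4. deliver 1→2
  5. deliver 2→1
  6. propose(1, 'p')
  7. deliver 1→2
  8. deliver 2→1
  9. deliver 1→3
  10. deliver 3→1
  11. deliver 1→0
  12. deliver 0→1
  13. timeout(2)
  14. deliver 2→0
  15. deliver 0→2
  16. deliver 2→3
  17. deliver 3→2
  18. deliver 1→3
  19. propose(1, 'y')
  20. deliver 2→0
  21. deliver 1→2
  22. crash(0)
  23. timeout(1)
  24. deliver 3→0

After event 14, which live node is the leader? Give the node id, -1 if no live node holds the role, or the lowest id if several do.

1

after 1 — timeout(1): n1:cand/t1/[-]
after 2 — deliver 1→0: n0:foll/t1/[-]
after 3 — deliver 0→1: ·
after 4 — deliver 1→2: n2:foll/t1/[-]
after 5 — deliver 2→1: n1:lead/t1/[-]
after 6 — propose(1,'p'): n1:lead/t1/[p]
after 7 — deliver 1→2: n2:foll/t1/[p]
after 8 — deliver 2→1: ·
after 9 — deliver 1→3: n3:foll/t1/[-]
after 10 — deliver 3→1: ·
after 11 — deliver 1→0: n0:foll/t1/[p]
after 12 — deliver 0→1: ·
after 13 — timeout(2): n2:cand/t2/[p]
after 14 — deliver 2→0: n0:foll/t2/[p]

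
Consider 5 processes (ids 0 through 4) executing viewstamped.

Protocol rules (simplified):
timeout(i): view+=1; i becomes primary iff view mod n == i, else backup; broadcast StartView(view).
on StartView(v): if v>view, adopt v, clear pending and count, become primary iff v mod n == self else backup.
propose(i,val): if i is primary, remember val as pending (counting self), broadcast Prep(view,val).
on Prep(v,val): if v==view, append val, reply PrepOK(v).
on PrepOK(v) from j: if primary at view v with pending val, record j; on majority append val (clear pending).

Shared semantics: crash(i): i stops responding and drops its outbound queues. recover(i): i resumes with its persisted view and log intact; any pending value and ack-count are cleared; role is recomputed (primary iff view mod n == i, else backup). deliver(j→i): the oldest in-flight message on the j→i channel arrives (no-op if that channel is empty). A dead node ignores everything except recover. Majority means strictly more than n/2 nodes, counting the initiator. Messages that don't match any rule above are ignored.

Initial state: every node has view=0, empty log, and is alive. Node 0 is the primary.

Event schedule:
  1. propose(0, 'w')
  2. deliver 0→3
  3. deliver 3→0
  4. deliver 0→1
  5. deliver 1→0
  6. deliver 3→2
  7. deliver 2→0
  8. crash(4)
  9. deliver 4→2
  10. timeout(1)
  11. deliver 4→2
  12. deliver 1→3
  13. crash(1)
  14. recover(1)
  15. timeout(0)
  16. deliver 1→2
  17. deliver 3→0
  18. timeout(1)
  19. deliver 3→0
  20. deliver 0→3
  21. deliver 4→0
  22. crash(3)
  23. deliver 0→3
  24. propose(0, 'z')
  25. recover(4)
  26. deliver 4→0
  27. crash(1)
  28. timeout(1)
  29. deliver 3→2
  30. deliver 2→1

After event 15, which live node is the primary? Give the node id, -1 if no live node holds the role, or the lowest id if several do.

1

e1 propose(0,'w'): ·
e2 deliver 0→3: 3[back,v=0,w]
e3 deliver 3→0: ·
e4 deliver 0→1: 1[back,v=0,w]
e5 deliver 1→0: 0[prim,v=0,w]
e6 deliver 3→2: ·
e7 deliver 2→0: ·
e8 crash(4): 4[✗back,v=0,-]
e9 deliver 4→2: ·
e10 timeout(1): 1[prim,v=1,w]
e11 deliver 4→2: ·
e12 deliver 1→3: 3[back,v=1,w]
e13 crash(1): 1[✗prim,v=1,w]
e14 recover(1): 1[prim,v=1,w]
e15 timeout(0): 0[back,v=1,w]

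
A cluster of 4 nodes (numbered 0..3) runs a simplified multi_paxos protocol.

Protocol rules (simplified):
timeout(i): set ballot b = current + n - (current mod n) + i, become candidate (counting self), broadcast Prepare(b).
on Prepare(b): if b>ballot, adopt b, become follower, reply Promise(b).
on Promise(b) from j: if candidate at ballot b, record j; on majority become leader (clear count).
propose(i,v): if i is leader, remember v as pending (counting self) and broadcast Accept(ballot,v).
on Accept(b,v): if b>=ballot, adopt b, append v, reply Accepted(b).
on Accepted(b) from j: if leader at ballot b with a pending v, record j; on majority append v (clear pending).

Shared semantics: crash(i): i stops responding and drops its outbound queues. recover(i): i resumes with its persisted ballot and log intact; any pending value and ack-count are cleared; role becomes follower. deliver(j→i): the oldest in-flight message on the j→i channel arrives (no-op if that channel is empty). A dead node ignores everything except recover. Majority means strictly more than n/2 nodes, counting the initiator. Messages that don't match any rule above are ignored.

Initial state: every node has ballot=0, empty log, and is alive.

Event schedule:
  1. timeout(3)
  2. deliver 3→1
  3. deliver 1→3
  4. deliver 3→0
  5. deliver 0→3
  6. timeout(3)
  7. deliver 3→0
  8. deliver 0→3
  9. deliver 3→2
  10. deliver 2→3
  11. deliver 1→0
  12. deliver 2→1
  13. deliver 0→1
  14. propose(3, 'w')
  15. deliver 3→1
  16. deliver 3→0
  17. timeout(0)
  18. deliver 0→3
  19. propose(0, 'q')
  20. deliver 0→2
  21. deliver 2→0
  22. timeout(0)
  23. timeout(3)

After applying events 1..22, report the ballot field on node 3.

12

[1] timeout(3) → N3(cand b7 [-])
[2] deliver 3→1 → N1(foll b7 [-])
[3] deliver 1→3 → ∅
[4] deliver 3→0 → N0(foll b7 [-])
[5] deliver 0→3 → N3(lead b7 [-])
[6] timeout(3) → N3(cand b11 [-])
[7] deliver 3→0 → N0(foll b11 [-])
[8] deliver 0→3 → ∅
[9] deliver 3→2 → N2(foll b7 [-])
[10] deliver 2→3 → ∅
[11] deliver 1→0 → ∅
[12] deliver 2→1 → ∅
[13] deliver 0→1 → ∅
[14] propose(3,'w') → ∅
[15] deliver 3→1 → N1(foll b11 [-])
[16] deliver 3→0 → ∅
[17] timeout(0) → N0(cand b12 [-])
[18] deliver 0→3 → N3(foll b12 [-])
[19] propose(0,'q') → ∅
[20] deliver 0→2 → N2(foll b12 [-])
[21] deliver 2→0 → ∅
[22] timeout(0) → N0(cand b16 [-])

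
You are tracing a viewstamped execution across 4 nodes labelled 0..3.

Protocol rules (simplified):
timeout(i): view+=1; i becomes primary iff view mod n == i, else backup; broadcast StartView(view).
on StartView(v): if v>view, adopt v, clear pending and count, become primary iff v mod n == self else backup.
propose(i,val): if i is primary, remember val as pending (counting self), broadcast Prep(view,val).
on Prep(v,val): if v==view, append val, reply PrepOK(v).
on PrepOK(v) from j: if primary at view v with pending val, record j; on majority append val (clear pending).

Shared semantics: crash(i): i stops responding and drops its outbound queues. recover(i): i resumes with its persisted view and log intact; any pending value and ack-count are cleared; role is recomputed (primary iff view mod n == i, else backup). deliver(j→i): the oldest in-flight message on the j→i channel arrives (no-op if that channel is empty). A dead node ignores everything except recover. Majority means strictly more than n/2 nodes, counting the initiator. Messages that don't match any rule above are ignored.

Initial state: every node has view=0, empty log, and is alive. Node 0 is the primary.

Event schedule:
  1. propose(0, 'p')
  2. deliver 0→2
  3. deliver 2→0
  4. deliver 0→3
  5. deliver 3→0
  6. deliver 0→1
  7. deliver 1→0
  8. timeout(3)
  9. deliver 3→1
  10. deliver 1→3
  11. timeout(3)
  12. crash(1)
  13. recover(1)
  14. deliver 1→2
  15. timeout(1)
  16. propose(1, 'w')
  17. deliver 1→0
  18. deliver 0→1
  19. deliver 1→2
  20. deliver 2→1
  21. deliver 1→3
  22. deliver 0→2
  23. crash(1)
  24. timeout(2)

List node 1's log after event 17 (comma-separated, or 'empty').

after 1 — propose(0,'p'): ·
after 2 — deliver 0→2: n2:back/v0/[p]
after 3 — deliver 2→0: ·
after 4 — deliver 0→3: n3:back/v0/[p]
after 5 — deliver 3→0: n0:prim/v0/[p]
after 6 — deliver 0→1: n1:back/v0/[p]
after 7 — deliver 1→0: ·
after 8 — timeout(3): n3:back/v1/[p]
after 9 — deliver 3→1: n1:prim/v1/[p]
after 10 — deliver 1→3: ·
after 11 — timeout(3): n3:back/v2/[p]
after 12 — crash(1): n1:✗prim/v1/[p]
after 13 — recover(1): n1:prim/v1/[p]
after 14 — deliver 1→2: ·
after 15 — timeout(1): n1:back/v2/[p]
after 16 — propose(1,'w'): ·
after 17 — deliver 1→0: n0:back/v2/[p]

p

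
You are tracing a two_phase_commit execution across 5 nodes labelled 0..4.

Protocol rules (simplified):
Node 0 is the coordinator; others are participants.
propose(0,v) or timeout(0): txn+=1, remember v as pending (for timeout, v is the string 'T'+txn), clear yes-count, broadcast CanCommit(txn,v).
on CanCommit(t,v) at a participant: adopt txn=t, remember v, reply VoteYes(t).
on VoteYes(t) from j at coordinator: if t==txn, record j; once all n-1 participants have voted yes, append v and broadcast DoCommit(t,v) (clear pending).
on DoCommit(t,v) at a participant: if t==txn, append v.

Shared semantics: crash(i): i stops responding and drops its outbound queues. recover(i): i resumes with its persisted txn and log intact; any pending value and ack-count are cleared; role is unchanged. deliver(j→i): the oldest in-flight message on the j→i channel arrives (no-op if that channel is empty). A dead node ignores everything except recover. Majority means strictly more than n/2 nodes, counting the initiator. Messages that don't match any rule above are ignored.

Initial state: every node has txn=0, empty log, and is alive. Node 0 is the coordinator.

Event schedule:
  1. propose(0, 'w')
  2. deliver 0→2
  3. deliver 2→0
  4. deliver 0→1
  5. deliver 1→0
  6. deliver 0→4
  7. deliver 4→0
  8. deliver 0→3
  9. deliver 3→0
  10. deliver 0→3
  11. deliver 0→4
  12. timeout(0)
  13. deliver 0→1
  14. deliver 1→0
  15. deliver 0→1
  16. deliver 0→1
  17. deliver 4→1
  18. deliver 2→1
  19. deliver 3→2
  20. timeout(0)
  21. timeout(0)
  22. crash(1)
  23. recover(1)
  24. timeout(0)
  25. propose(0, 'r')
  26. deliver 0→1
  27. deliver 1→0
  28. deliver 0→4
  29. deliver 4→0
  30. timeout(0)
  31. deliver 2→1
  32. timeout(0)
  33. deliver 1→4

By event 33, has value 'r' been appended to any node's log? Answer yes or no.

no

[1] propose(0,'w') → N0(coor t1 [-])
[2] deliver 0→2 → N2(part t1 [-])
[3] deliver 2→0 → ∅
[4] deliver 0→1 → N1(part t1 [-])
[5] deliver 1→0 → ∅
[6] deliver 0→4 → N4(part t1 [-])
[7] deliver 4→0 → ∅
[8] deliver 0→3 → N3(part t1 [-])
[9] deliver 3→0 → N0(coor t1 [w])
[10] deliver 0→3 → N3(part t1 [w])
[11] deliver 0→4 → N4(part t1 [w])
[12] timeout(0) → N0(coor t2 [w])
[13] deliver 0→1 → N1(part t1 [w])
[14] deliver 1→0 → ∅
[15] deliver 0→1 → N1(part t2 [w])
[16] deliver 0→1 → ∅
[17] deliver 4→1 → ∅
[18] deliver 2→1 → ∅
[19] deliver 3→2 → ∅
[20] timeout(0) → N0(coor t3 [w])
[21] timeout(0) → N0(coor t4 [w])
[22] crash(1) → N1(✗part t2 [w])
[23] recover(1) → N1(part t2 [w])
[24] timeout(0) → N0(coor t5 [w])
[25] propose(0,'r') → N0(coor t6 [w])
[26] deliver 0→1 → N1(part t3 [w])
[27] deliver 1→0 → ∅
[28] deliver 0→4 → N4(part t2 [w])
[29] deliver 4→0 → ∅
[30] timeout(0) → N0(coor t7 [w])
[31] deliver 2→1 → ∅
[32] timeout(0) → N0(coor t8 [w])
[33] deliver 1→4 → ∅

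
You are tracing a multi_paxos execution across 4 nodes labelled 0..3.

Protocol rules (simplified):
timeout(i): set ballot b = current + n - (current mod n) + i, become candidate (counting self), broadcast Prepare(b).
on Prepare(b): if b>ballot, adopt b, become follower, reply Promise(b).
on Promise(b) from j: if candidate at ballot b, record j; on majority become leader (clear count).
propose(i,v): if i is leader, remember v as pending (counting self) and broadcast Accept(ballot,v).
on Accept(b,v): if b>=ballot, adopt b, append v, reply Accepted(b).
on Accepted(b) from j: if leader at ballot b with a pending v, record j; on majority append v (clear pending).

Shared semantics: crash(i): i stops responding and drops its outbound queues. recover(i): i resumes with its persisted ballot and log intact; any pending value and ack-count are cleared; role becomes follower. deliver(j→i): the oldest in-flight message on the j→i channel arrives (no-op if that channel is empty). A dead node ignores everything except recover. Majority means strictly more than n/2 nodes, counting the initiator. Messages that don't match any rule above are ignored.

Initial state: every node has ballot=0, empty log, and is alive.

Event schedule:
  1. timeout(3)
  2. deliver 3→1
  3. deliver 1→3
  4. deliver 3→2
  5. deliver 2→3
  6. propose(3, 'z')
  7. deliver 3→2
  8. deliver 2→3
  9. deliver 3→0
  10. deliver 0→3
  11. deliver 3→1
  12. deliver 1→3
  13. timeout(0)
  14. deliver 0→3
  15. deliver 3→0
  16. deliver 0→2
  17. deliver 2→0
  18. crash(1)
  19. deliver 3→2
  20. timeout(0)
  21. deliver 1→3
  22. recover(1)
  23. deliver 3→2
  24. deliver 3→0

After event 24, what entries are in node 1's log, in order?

z

e1 timeout(3): 3[cand,b=7,-]
e2 deliver 3→1: 1[foll,b=7,-]
e3 deliver 1→3: ·
e4 deliver 3→2: 2[foll,b=7,-]
e5 deliver 2→3: 3[lead,b=7,-]
e6 propose(3,'z'): ·
e7 deliver 3→2: 2[foll,b=7,z]
e8 deliver 2→3: ·
e9 deliver 3→0: 0[foll,b=7,-]
e10 deliver 0→3: ·
e11 deliver 3→1: 1[foll,b=7,z]
e12 deliver 1→3: 3[lead,b=7,z]
e13 timeout(0): 0[cand,b=8,-]
e14 deliver 0→3: 3[foll,b=8,z]
e15 deliver 3→0: ·
e16 deliver 0→2: 2[foll,b=8,z]
e17 deliver 2→0: ·
e18 crash(1): 1[✗foll,b=7,z]
e19 deliver 3→2: ·
e20 timeout(0): 0[cand,b=12,-]
e21 deliver 1→3: ·
e22 recover(1): 1[foll,b=7,z]
e23 deliver 3→2: ·
e24 deliver 3→0: ·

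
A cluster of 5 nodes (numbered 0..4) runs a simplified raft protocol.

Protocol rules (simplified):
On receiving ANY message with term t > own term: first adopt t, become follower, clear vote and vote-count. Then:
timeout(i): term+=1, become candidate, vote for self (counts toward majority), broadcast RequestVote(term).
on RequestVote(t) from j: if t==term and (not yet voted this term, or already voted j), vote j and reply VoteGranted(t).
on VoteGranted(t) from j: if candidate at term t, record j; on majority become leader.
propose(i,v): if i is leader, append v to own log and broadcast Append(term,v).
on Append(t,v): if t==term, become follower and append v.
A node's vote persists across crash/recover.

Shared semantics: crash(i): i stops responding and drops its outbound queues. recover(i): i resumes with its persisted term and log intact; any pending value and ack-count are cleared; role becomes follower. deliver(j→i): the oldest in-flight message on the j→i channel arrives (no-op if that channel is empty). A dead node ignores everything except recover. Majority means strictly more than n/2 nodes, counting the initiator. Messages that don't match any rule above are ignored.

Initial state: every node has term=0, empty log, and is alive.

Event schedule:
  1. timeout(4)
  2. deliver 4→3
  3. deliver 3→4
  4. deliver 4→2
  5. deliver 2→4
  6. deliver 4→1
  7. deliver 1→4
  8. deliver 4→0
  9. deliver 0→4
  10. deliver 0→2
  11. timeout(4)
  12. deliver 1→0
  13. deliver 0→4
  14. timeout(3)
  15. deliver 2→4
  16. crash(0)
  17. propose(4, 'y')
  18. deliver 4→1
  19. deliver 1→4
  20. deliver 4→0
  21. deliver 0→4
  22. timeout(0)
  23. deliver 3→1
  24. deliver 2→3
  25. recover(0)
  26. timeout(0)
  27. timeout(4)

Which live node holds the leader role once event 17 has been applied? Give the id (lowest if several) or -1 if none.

1. timeout(4):  <4:cand t1 ->
2. deliver 4→3:  <3:foll t1 ->
3. deliver 3→4:  nop
4. deliver 4→2:  <2:foll t1 ->
5. deliver 2→4:  <4:lead t1 ->
6. deliver 4→1:  <1:foll t1 ->
7. deliver 1→4:  nop
8. deliver 4→0:  <0:foll t1 ->
9. deliver 0→4:  nop
10. deliver 0→2:  nop
11. timeout(4):  <4:cand t2 ->
12. deliver 1→0:  nop
13. deliver 0→4:  nop
14. timeout(3):  <3:cand t2 ->
15. deliver 2→4:  nop
16. crash(0):  <0:✗foll t1 ->
17. propose(4,'y'):  nop

-1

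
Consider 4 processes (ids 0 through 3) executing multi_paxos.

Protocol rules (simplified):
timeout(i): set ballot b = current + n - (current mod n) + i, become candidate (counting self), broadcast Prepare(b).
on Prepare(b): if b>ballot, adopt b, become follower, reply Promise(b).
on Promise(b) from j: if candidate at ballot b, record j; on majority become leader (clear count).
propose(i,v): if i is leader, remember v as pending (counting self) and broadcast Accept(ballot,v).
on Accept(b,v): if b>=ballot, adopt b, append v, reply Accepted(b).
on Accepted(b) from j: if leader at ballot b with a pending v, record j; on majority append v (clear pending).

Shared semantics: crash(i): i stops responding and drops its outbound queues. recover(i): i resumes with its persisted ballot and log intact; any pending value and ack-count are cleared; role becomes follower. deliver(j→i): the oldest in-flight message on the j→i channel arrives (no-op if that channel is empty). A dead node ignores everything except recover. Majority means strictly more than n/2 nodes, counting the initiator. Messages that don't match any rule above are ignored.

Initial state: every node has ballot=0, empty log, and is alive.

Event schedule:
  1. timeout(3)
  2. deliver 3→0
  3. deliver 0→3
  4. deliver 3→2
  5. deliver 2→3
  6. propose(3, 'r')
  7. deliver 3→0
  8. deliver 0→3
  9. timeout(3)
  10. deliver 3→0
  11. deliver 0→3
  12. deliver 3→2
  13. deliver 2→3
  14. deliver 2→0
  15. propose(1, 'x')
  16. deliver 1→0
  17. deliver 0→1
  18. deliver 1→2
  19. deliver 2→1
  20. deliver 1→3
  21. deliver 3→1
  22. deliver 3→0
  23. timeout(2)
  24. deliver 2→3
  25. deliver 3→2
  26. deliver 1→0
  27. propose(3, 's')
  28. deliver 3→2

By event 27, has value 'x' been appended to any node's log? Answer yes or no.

no

step 1 timeout(3): 3={cand,b=7,log=-}
step 2 deliver 3→0: 0={foll,b=7,log=-}
step 3 deliver 0→3: —
step 4 deliver 3→2: 2={foll,b=7,log=-}
step 5 deliver 2→3: 3={lead,b=7,log=-}
step 6 propose(3,'r'): —
step 7 deliver 3→0: 0={foll,b=7,log=r}
step 8 deliver 0→3: —
step 9 timeout(3): 3={cand,b=11,log=-}
step 10 deliver 3→0: 0={foll,b=11,log=r}
step 11 deliver 0→3: —
step 12 deliver 3→2: 2={foll,b=7,log=r}
step 13 deliver 2→3: —
step 14 deliver 2→0: —
step 15 propose(1,'x'): —
step 16 deliver 1→0: —
step 17 deliver 0→1: —
step 18 deliver 1→2: —
step 19 deliver 2→1: —
step 20 deliver 1→3: —
step 21 deliver 3→1: 1={foll,b=7,log=-}
step 22 deliver 3→0: —
step 23 timeout(2): 2={cand,b=10,log=r}
step 24 deliver 2→3: —
step 25 deliver 3→2: 2={foll,b=11,log=r}
step 26 deliver 1→0: —
step 27 propose(3,'s'): —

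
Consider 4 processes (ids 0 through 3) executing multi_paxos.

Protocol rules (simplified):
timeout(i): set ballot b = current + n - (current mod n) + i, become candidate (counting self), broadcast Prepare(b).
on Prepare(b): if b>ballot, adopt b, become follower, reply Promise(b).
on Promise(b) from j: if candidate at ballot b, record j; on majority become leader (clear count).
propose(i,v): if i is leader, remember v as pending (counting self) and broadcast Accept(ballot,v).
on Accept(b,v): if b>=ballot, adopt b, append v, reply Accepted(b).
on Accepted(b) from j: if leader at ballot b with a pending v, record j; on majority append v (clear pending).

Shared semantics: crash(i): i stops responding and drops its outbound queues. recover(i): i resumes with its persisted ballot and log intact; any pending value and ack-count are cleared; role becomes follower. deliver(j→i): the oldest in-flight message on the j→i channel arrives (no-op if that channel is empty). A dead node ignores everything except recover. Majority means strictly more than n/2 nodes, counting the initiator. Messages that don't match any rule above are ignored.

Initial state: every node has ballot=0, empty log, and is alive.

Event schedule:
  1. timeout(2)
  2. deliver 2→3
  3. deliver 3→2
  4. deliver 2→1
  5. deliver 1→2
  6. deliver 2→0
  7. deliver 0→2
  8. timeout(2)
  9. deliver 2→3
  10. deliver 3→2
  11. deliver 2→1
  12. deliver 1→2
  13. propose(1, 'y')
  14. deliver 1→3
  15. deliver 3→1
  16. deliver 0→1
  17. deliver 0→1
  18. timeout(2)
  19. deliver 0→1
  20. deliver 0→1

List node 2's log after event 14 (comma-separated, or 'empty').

empty

step 1 timeout(2): 2={cand,b=6,log=-}
step 2 deliver 2→3: 3={foll,b=6,log=-}
step 3 deliver 3→2: —
step 4 deliver 2→1: 1={foll,b=6,log=-}
step 5 deliver 1→2: 2={lead,b=6,log=-}
step 6 deliver 2→0: 0={foll,b=6,log=-}
step 7 deliver 0→2: —
step 8 timeout(2): 2={cand,b=10,log=-}
step 9 deliver 2→3: 3={foll,b=10,log=-}
step 10 deliver 3→2: —
step 11 deliver 2→1: 1={foll,b=10,log=-}
step 12 deliver 1→2: 2={lead,b=10,log=-}
step 13 propose(1,'y'): —
step 14 deliver 1→3: —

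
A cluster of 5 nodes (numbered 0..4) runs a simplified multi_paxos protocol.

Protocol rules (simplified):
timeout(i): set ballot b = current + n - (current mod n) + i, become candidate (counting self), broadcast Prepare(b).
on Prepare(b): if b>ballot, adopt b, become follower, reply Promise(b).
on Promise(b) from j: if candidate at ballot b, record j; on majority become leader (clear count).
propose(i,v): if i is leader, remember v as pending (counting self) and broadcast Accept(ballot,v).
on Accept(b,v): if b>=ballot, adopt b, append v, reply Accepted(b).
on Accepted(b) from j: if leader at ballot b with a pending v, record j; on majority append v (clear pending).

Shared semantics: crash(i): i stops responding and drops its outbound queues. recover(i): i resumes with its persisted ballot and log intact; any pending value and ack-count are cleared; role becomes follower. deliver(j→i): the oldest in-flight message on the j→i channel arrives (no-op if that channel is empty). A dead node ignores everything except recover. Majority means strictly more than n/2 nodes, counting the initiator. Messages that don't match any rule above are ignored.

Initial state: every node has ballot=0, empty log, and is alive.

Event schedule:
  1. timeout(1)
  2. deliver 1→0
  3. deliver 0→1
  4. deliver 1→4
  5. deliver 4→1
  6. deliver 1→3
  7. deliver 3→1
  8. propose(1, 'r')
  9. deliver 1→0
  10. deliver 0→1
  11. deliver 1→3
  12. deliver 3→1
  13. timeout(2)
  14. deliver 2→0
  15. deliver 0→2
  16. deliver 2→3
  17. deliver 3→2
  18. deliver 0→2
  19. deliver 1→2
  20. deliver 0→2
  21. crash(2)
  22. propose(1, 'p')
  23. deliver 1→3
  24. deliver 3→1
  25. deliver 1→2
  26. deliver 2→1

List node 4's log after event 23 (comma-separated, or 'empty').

step 1 timeout(1): 1={cand,b=6,log=-}
step 2 deliver 1→0: 0={foll,b=6,log=-}
step 3 deliver 0→1: —
step 4 deliver 1→4: 4={foll,b=6,log=-}
step 5 deliver 4→1: 1={lead,b=6,log=-}
step 6 deliver 1→3: 3={foll,b=6,log=-}
step 7 deliver 3→1: —
step 8 propose(1,'r'): —
step 9 deliver 1→0: 0={foll,b=6,log=r}
step 10 deliver 0→1: —
step 11 deliver 1→3: 3={foll,b=6,log=r}
step 12 deliver 3→1: 1={lead,b=6,log=r}
step 13 timeout(2): 2={cand,b=7,log=-}
step 14 deliver 2→0: 0={foll,b=7,log=r}
step 15 deliver 0→2: —
step 16 deliver 2→3: 3={foll,b=7,log=r}
step 17 deliver 3→2: 2={lead,b=7,log=-}
step 18 deliver 0→2: —
step 19 deliver 1→2: —
step 20 deliver 0→2: —
step 21 crash(2): 2={✗lead,b=7,log=-}
step 22 propose(1,'p'): —
step 23 deliver 1→3: —

empty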